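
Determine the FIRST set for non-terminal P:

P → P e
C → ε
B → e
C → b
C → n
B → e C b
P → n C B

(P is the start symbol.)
To compute FIRST(P), examine every production with P on the left-hand side, reading each right-hand side left to right until a non-nullable symbol is reached.

From P → P e:
  - P is the symbol being defined: contributes nothing new
    P is not nullable, so stop
From P → n C B:
  - n is a terminal: add 'n' and stop

Collecting: FIRST(P) = { 'n' }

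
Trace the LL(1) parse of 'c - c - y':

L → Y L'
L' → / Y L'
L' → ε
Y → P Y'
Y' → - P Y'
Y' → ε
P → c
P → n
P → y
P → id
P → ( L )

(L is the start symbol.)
LL(1) parsing maintains a stack (initially the start symbol over $) and the input. At each step: if the stack top is a terminal, match it against the current input token; if it is a non-terminal N, replace it with the RHS of M[N, lookahead] (the unique production whose predict set contains the lookahead).

Stack is shown with the top on the left.

Stack        Input        Action
--------------------------------
L $          c - c - y $  output L → Y L'
Y L' $       c - c - y $  output Y → P Y'
P Y' L' $    c - c - y $  output P → c
c Y' L' $    c - c - y $  match 'c'
Y' L' $      - c - y $    output Y' → - P Y'
- P Y' L' $  - c - y $    match '-'
P Y' L' $    c - y $      output P → c
c Y' L' $    c - y $      match 'c'
Y' L' $      - y $        output Y' → - P Y'
- P Y' L' $  - y $        match '-'
P Y' L' $    y $          output P → y
y Y' L' $    y $          match 'y'
Y' L' $      $            output Y' → ε
L' $         $            output L' → ε
$            $            accept

The string is accepted.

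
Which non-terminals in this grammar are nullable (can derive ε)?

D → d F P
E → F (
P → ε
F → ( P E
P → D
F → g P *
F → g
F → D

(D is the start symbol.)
A non-terminal is nullable if it can derive ε (the empty string): either it has an ε-production, or it has a production whose right-hand side consists entirely of nullable non-terminals.

ε-productions: P → ε
So P is immediately nullable.
No further non-terminal can be added: every production for the remaining non-terminals contains a terminal or a non-nullable non-terminal.
Nullable = { 'P' }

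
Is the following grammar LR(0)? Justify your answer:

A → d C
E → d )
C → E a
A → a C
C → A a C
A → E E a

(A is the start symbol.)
Yes, the grammar is LR(0)

A grammar is LR(0) if no state in the canonical LR(0) collection has:
  - both a shift item (dot before a terminal) and a complete item (shift-reduce conflict), or
  - two or more complete items (reduce-reduce conflict; the accept item [A' → A .] counts as a complete item here).

Augment with A' → A and build the canonical LR(0) collection (I0 = CLOSURE({[A' → . A]}), then GOTO on every symbol after a dot until no new states appear). It has 16 states:
  I0: { [A → . E E a], [A → . a C], [A → . d C], [A' → . A], [E → . d )] }  — shift
  I1: { [A' → A .] }  — accept
  I2: { [A → E . E a], [E → . d )] }  — shift
  I3: { [A → . E E a], [A → . a C], [A → . d C], [A → a . C], [C → . A a C], [C → . E a], [E → . d )] }  — shift
  I4: { [A → . E E a], [A → . a C], [A → . d C], [A → d . C], [C → . A a C], [C → . E a], [E → . d )], [E → d . )] }  — shift
  I5: { [E → d ) .] }  — reduce
  I6: { [C → A . a C] }  — shift
  I7: { [A → d C .] }  — reduce
  I8: { [A → E . E a], [C → E . a], [E → . d )] }  — shift
  I9: { [A → E E . a] }  — shift
  I10: { [C → E a .] }  — reduce
  I11: { [E → d . )] }  — shift
  I12: { [A → E E a .] }  — reduce
  I13: { [A → . E E a], [A → . a C], [A → . d C], [C → . A a C], [C → . E a], [C → A a . C], [E → . d )] }  — shift
  I14: { [C → A a C .] }  — reduce
  I15: { [A → a C .] }  — reduce

Every state is either a pure shift/goto state or contains exactly one complete item and nothing to shift — no conflicts. The grammar is LR(0).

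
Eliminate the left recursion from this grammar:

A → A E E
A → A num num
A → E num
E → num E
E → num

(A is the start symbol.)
A is directly left-recursive. The standard transformation for
  A → A α₁ | ... | A α_m | β₁ | ... | β_n
is
  A  → β₁ A' | ... | β_n A'
  A' → α₁ A' | ... | α_m A' | ε

A → E num becomes A → E num A'
A → A E E becomes A' → E E A'
A → A num num becomes A' → num num A'
Add A' → ε

Productions for other non-terminals are unchanged:
  E → num E
  E → num

Resulting grammar:
A → E num A'
A' → E E A'
A' → num num A'
A' → ε
E → num E
E → num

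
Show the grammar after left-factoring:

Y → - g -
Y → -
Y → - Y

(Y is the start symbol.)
Left-factoring transforms A → αβ₁ | αβ₂ into A → αA' and A' → β₁ | β₂
(α is the longest common prefix among the alternatives). Repeat until
no nonterminal has two alternatives with a common prefix.

Round 1: Y has alternatives sharing prefix '-'. Introduce Y': Y → - Y'
  Add: Y' → g -
  Add: Y' → ε
  Add: Y' → Y

No remaining common prefixes — done.

Resulting grammar:
Y → - Y'
Y' → g -
Y' → ε
Y' → Y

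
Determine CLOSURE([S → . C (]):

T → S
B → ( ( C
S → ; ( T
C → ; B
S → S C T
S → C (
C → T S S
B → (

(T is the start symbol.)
{ [C → . ; B], [C → . T S S], [S → . ; ( T], [S → . C (], [S → . S C T], [T → . S] }

Start with: [S → . C (]
  [S → . C (] has the dot before C: add [C → . ; B], [C → . T S S]
  [C → . T S S] has the dot before T: add [T → . S]
  [T → . S] has the dot before S: add [S → . ; ( T], [S → . S C T]
No further items can be added.

CLOSURE = { [C → . ; B], [C → . T S S], [S → . ; ( T], [S → . C (], [S → . S C T], [T → . S] }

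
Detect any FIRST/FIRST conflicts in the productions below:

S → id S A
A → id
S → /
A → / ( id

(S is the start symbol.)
No FIRST/FIRST conflicts.

Productions for S:
  S → id S A: FIRST = { 'id' }
  S → /: FIRST = { '/' }
Productions for A:
  A → id: FIRST = { 'id' }
  A → / ( id: FIRST = { '/' }

All alternatives of each non-terminal have pairwise disjoint FIRST sets.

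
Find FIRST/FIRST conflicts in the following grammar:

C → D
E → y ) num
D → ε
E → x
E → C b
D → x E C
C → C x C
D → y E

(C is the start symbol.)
FIRST sets of the non-terminals at (or reachable through a nullable prefix from) the front of some alternative:
  FIRST(D) = { 'x', 'y', ε }
  FIRST(C) = { 'x', 'y', ε }

Productions for C:
  C → D: FIRST = { 'x', 'y', ε }
  C → C x C: FIRST = { 'x', 'y' }
Productions for E:
  E → y ) num: FIRST = { 'y' }
  E → x: FIRST = { 'x' }
  E → C b: FIRST = { 'b', 'x', 'y' }
Productions for D:
  D → ε: FIRST = { ε }
  D → x E C: FIRST = { 'x' }
  D → y E: FIRST = { 'y' }

Conflict for C: C → D and C → C x C
  Overlap: { 'x', 'y' }
Conflict for E: E → y ) num and E → C b
  Overlap: { 'y' }
Conflict for E: E → x and E → C b
  Overlap: { 'x' }

Answer: Yes. C → D / C → C x C on { 'x', 'y' }; E → y ')' num / E → C b on { 'y' }; E → x / E → C b on { 'x' }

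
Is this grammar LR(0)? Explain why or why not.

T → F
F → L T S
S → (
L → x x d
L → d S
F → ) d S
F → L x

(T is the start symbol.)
No. Shift-reduce conflict between [F → L x .] and [L → x . x d]

A grammar is LR(0) if no state in the canonical LR(0) collection has:
  - both a shift item (dot before a terminal) and a complete item (shift-reduce conflict), or
  - two or more complete items (reduce-reduce conflict; the accept item [T' → T .] counts as a complete item here).

Augment with T' → T and build the canonical LR(0) collection (I0 = CLOSURE({[T' → . T]}), then GOTO on every symbol after a dot until no new states appear). It has 16 states:
  I0: { [F → . ) d S], [F → . L T S], [F → . L x], [L → . d S], [L → . x x d], [T → . F], [T' → . T] }  — shift
  I1: { [F → ) . d S] }  — shift
  I2: { [T → F .] }  — reduce
  I3: { [F → . ) d S], [F → . L T S], [F → . L x], [F → L . T S], [F → L . x], [L → . d S], [L → . x x d], [T → . F] }  — shift
  I4: { [T' → T .] }  — accept
  I5: { [L → d . S], [S → . (] }  — shift
  I6: { [L → x . x d] }  — shift
  I7: { [L → x x . d] }  — shift
  I8: { [L → x x d .] }  — reduce
  I9: { [S → ( .] }  — reduce
  I10: { [L → d S .] }  — reduce
  I11: { [F → L T . S], [S → . (] }  — shift
  I12: { [F → L x .], [L → x . x d] }  — shift, reduce
  I13: { [F → L T S .] }  — reduce
  I14: { [F → ) d . S], [S → . (] }  — shift
  I15: { [F → ) d S .] }  — reduce

Conflict in state I12:
  Shift-reduce conflict between [F → L x .] and [L → x . x d]
So the grammar is NOT LR(0).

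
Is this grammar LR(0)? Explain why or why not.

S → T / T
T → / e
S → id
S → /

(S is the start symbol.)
Augment with S' → S and build the canonical LR(0) collection (I0 = CLOSURE({[S' → . S]}), then GOTO on every symbol after a dot until no new states appear). It has 9 states:
  I0: { [S → . /], [S → . T / T], [S → . id], [S' → . S], [T → . / e] }  — shift
  I1: { [S → / .], [T → / . e] }  — shift, reduce
  I2: { [S' → S .] }  — accept
  I3: { [S → T . / T] }  — shift
  I4: { [S → id .] }  — reduce
  I5: { [S → T / . T], [T → . / e] }  — shift
  I6: { [T → / . e] }  — shift
  I7: { [S → T / T .] }  — reduce
  I8: { [T → / e .] }  — reduce

Conflict in state I1:
  Shift-reduce conflict between [S → / .] and [T → / . e]
So the grammar is NOT LR(0).

Answer: No. Shift-reduce conflict between [S → / .] and [T → / . e]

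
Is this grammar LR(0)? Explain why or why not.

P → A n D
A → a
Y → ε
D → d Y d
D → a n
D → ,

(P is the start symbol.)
A grammar is LR(0) if no state in the canonical LR(0) collection has:
  - both a shift item (dot before a terminal) and a complete item (shift-reduce conflict), or
  - two or more complete items (reduce-reduce conflict; the accept item [P' → P .] counts as a complete item here).

Augment with P' → P and build the canonical LR(0) collection (I0 = CLOSURE({[P' → . P]}), then GOTO on every symbol after a dot until no new states appear). It has 12 states:
  I0: { [A → . a], [P → . A n D], [P' → . P] }  — shift
  I1: { [P → A . n D] }  — shift
  I2: { [P' → P .] }  — accept
  I3: { [A → a .] }  — reduce
  I4: { [D → . ,], [D → . a n], [D → . d Y d], [P → A n . D] }  — shift
  I5: { [D → , .] }  — reduce
  I6: { [P → A n D .] }  — reduce
  I7: { [D → a . n] }  — shift
  I8: { [D → d . Y d], [Y → .] }  — reduce
  I9: { [D → d Y . d] }  — shift
  I10: { [D → d Y d .] }  — reduce
  I11: { [D → a n .] }  — reduce

Every state is either a pure shift/goto state or contains exactly one complete item and nothing to shift — no conflicts. The grammar is LR(0).

Answer: Yes, the grammar is LR(0)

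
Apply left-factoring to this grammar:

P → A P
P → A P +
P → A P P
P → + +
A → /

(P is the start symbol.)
Left-factoring transforms A → αβ₁ | αβ₂ into A → αA' and A' → β₁ | β₂
(α is the longest common prefix among the alternatives). Repeat until
no nonterminal has two alternatives with a common prefix.

Round 1: P has alternatives sharing prefix 'A P'. Introduce P': P → A P P'
  Add: P' → ε
  Add: P' → +
  Add: P' → P

No remaining common prefixes — done.

Resulting grammar:
P → A P P'
P' → ε
P' → +
P' → P
P → + +
A → /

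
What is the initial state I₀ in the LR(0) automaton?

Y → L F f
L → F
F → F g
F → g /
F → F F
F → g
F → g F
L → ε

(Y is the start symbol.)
First, augment the grammar with Y' → Y
I₀ = CLOSURE({ [Y' → . Y] }):
  [Y' → . Y] has the dot before Y: add [Y → . L F f]
  [Y → . L F f] has the dot before L: add [L → . F], [L → .]
  [L → . F] has the dot before F: add [F → . F g], [F → . g /], [F → . F F], [F → . g], [F → . g F]
No further items can be added.

I₀ = { [F → . F F], [F → . F g], [F → . g /], [F → . g F], [F → . g], [L → . F], [L → .], [Y → . L F f], [Y' → . Y] }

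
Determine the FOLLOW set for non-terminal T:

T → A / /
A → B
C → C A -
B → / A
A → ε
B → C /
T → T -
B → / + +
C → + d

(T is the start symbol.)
{ $, '-' }

To compute FOLLOW(T), find every occurrence of T on a right-hand side N → α T β: add FIRST(β) \ {ε}, and if β is empty or nullable also add FOLLOW(N). Iterate to a fixed point.

T is the start symbol, so $ ∈ FOLLOW(T).
In T → T -: T is followed by '-', add FIRST('-') \ {ε} = { '-' }

Taking the union: FOLLOW(T) = { $, '-' }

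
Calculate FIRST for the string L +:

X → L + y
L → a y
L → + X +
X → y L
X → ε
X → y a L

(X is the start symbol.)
{ '+', 'a' }

FIRST sets of the non-terminals involved (from the grammar, by fixed-point iteration):
  FIRST(L) = { '+', 'a' }

To compute FIRST(L +), process the symbols left to right:
Symbol L is a non-terminal. Add FIRST(L) \ {ε} = { '+', 'a' }
L is not nullable (ε ∉ FIRST(L)), so stop here.
FIRST(L +) = { '+', 'a' }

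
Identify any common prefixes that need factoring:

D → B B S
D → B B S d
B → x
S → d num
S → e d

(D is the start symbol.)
Yes, D has productions with common prefix 'B B S'

Left-factoring is needed when two productions for the same non-terminal
share a common prefix on the right-hand side.

Productions for D:
  D → B B S
  D → B B S d
Productions for S:
  S → d num
  S → e d

Found common prefix 'B B S' in productions for D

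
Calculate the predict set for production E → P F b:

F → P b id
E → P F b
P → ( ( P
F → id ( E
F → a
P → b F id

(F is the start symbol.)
{ '(', 'b' }

PREDICT(E → P F b) = (FIRST(RHS) \ {ε}) ∪ (FOLLOW(E) if ε ∈ FIRST(RHS), i.e. RHS ⇒* ε)
FIRST(P) = { '(', 'b' }
FIRST(P F b) = { '(', 'b' }
ε ∉ FIRST(P F b), so FOLLOW(E) is not added.
PREDICT(E → P F b) = { '(', 'b' }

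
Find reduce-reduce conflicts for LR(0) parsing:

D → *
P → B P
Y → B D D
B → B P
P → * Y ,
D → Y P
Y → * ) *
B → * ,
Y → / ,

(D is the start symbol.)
A reduce-reduce conflict occurs when an LR(0) state has two complete items [A → α .] and [B → β .] — both call for a reduction, and with no lookahead the parser cannot choose between them.

Augment with D' → D and build the canonical LR(0) collection (I0 = CLOSURE({[D' → . D]}), then GOTO on every symbol after a dot until no new states appear). It has 22 states:
  I0: { [B → . * ,], [B → . B P], [D → . *], [D → . Y P], [D' → . D], [Y → . * ) *], [Y → . / ,], [Y → . B D D] }  — shift
  I1: { [B → * . ,], [D → * .], [Y → * . ) *] }  — shift, reduce
  I2: { [Y → / . ,] }  — shift
  I3: { [B → . * ,], [B → . B P], [B → B . P], [D → . *], [D → . Y P], [P → . * Y ,], [P → . B P], [Y → . * ) *], [Y → . / ,], [Y → . B D D], [Y → B . D D] }  — shift
  I4: { [D' → D .] }  — accept
  I5: { [B → . * ,], [B → . B P], [D → Y . P], [P → . * Y ,], [P → . B P] }  — shift
  I6: { [B → * . ,], [B → . * ,], [B → . B P], [P → * . Y ,], [Y → . * ) *], [Y → . / ,], [Y → . B D D] }  — shift
  I7: { [B → . * ,], [B → . B P], [B → B . P], [P → . * Y ,], [P → . B P], [P → B . P] }  — shift
  I8: { [D → Y P .] }  — reduce
  I9: { [B → B P .], [P → B P .] }  — 2 reduces
  I10: { [B → * . ,], [Y → * . ) *] }  — shift
  I11: { [B → * , .] }  — reduce
  I12: { [P → * Y . ,] }  — shift
  I13: { [P → * Y , .] }  — reduce
  I14: { [Y → * ) . *] }  — shift
  I15: { [Y → * ) * .] }  — reduce
  I16: { [B → * . ,], [B → . * ,], [B → . B P], [D → * .], [P → * . Y ,], [Y → * . ) *], [Y → . * ) *], [Y → . / ,], [Y → . B D D] }  — shift, reduce
  I17: { [B → . * ,], [B → . B P], [B → B . P], [D → . *], [D → . Y P], [P → . * Y ,], [P → . B P], [P → B . P], [Y → . * ) *], [Y → . / ,], [Y → . B D D], [Y → B . D D] }  — shift
  I18: { [B → . * ,], [B → . B P], [D → . *], [D → . Y P], [Y → . * ) *], [Y → . / ,], [Y → . B D D], [Y → B D . D] }  — shift
  I19: { [B → B P .] }  — reduce
  I20: { [Y → B D D .] }  — reduce
  I21: { [Y → / , .] }  — reduce

I9 contains complete items [B → B P .], [P → B P .] — reduce-reduce conflict.

Answer: Yes — I9: [B → B P .] vs [P → B P .]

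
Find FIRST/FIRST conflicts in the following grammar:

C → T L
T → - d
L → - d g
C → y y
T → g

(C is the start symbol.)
No FIRST/FIRST conflicts.

A FIRST/FIRST conflict occurs when two productions N → α and N → β for the same non-terminal have FIRST(α) ∩ FIRST(β) ≠ ∅ (with ε ∈ FIRST of a nullable right-hand side, so two nullable alternatives also conflict).

FIRST sets of the non-terminals at (or reachable through a nullable prefix from) the front of some alternative:
  FIRST(T) = { '-', 'g' }

Productions for C:
  C → T L: FIRST = { '-', 'g' }
  C → y y: FIRST = { 'y' }
Productions for T:
  T → - d: FIRST = { '-' }
  T → g: FIRST = { 'g' }
L has only one production, so no FIRST/FIRST conflict is possible there.

All alternatives of each non-terminal have pairwise disjoint FIRST sets.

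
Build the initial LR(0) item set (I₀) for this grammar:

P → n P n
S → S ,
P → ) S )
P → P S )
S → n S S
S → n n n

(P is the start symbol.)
{ [P → . ) S )], [P → . P S )], [P → . n P n], [P' → . P] }

First, augment the grammar with P' → P
I₀ = CLOSURE({ [P' → . P] }):
  [P' → . P] has the dot before P: add [P → . n P n], [P → . ) S )], [P → . P S )]
No further items can be added.

I₀ = { [P → . ) S )], [P → . P S )], [P → . n P n], [P' → . P] }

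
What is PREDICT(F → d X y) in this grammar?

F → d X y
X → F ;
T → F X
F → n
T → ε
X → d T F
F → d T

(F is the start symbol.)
{ 'd' }

PREDICT(F → d X y) = (FIRST(RHS) \ {ε}) ∪ (FOLLOW(F) if ε ∈ FIRST(RHS), i.e. RHS ⇒* ε)
FIRST(d X y) = { 'd' }
ε ∉ FIRST(d X y), so FOLLOW(F) is not added.
PREDICT(F → d X y) = { 'd' }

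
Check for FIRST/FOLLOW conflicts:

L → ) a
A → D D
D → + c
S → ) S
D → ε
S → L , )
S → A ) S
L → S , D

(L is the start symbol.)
Yes. D → '+' c with FOLLOW(D) on { '+' }

A FIRST/FOLLOW conflict occurs when a non-terminal N has a nullable alternative N → β (β ⇒* ε) and another alternative N → α with FIRST(α) ∩ FOLLOW(N) ≠ ∅: on such a lookahead the parser cannot decide between expanding α and letting N vanish via β.

Nullable non-terminals: A, D.
A has a nullable alternative but only one production, so nothing to check.

D: nullable alternative(s) D → ε; FOLLOW(D) = { $, ')', '+', ',' }
  D → + c: FIRST \ {ε} = { '+' } — overlaps FOLLOW(D) on { '+' }: CONFLICT
  D → ε: FIRST \ {ε} = { } — this is the only nullable alternative, skip

L, S have no nullable alternative, so no FIRST/FOLLOW check is needed there.

So the grammar has 1 FIRST/FOLLOW conflict (marked CONFLICT above).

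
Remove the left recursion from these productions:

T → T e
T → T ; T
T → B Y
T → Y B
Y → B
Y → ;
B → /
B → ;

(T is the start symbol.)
T → B Y T'
T → Y B T'
T' → e T'
T' → ; T T'
T' → ε
Y → B
Y → ;
B → /
B → ;

T is directly left-recursive. The standard transformation for
  A → A α₁ | ... | A α_m | β₁ | ... | β_n
is
  A  → β₁ A' | ... | β_n A'
  A' → α₁ A' | ... | α_m A' | ε

T → B Y becomes T → B Y T'
T → Y B becomes T → Y B T'
T → T e becomes T' → e T'
T → T ; T becomes T' → ; T T'
Add T' → ε

Productions for other non-terminals are unchanged:
  Y → B
  Y → ;
  B → /
  B → ;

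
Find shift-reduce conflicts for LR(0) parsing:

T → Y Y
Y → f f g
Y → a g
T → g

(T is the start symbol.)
No shift-reduce conflicts

Augment with T' → T and build the canonical LR(0) collection (I0 = CLOSURE({[T' → . T]}), then GOTO on every symbol after a dot until no new states appear). It has 10 states:
  I0: { [T → . Y Y], [T → . g], [T' → . T], [Y → . a g], [Y → . f f g] }  — shift
  I1: { [T' → T .] }  — accept
  I2: { [T → Y . Y], [Y → . a g], [Y → . f f g] }  — shift
  I3: { [Y → a . g] }  — shift
  I4: { [Y → f . f g] }  — shift
  I5: { [T → g .] }  — reduce
  I6: { [Y → f f . g] }  — shift
  I7: { [Y → f f g .] }  — reduce
  I8: { [Y → a g .] }  — reduce
  I9: { [T → Y Y .] }  — reduce

No state contains both a complete item and a shift item.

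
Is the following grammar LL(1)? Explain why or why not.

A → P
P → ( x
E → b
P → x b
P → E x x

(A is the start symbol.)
A grammar is LL(1) if for each non-terminal N with multiple productions, the predict sets of those productions are pairwise disjoint, where PREDICT(N → α) = (FIRST(α) \ {ε}) ∪ (FOLLOW(N) if α ⇒* ε).

Relevant sets:
  FIRST(E) = { 'b' }

For P:
  PREDICT(P → '(' x) = { '(' }
  PREDICT(P → x b) = { 'x' }
  PREDICT(P → E x x) = { 'b' }
A, E have a single production, so nothing to check there.

All predict sets are disjoint. The grammar IS LL(1).

Answer: Yes, the grammar is LL(1).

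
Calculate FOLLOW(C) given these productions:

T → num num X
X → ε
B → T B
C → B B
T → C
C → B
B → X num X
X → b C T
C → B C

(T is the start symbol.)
{ $, 'b', 'num' }

To compute FOLLOW(C), find every occurrence of C on a right-hand side N → α C β: add FIRST(β) \ {ε}, and if β is empty or nullable also add FOLLOW(N). Iterate to a fixed point.

In T → C: C is at the end, add FOLLOW(T)
In X → b C T: C is followed by T, add FIRST(T) \ {ε} = { 'b', 'num' }
In C → B C: C is at the end; this adds FOLLOW(C) to itself — nothing new

The FOLLOW sets referred to above (computed the same way, to a fixed point):
  FOLLOW(T) = { $, 'b', 'num' }

Taking the union: FOLLOW(C) = { $, 'b', 'num' }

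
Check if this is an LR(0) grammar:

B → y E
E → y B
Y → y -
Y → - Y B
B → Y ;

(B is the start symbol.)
Yes, the grammar is LR(0)

A grammar is LR(0) if no state in the canonical LR(0) collection has:
  - both a shift item (dot before a terminal) and a complete item (shift-reduce conflict), or
  - two or more complete items (reduce-reduce conflict; the accept item [B' → B .] counts as a complete item here).

Augment with B' → B and build the canonical LR(0) collection (I0 = CLOSURE({[B' → . B]}), then GOTO on every symbol after a dot until no new states appear). It has 13 states:
  I0: { [B → . Y ;], [B → . y E], [B' → . B], [Y → . - Y B], [Y → . y -] }  — shift
  I1: { [Y → - . Y B], [Y → . - Y B], [Y → . y -] }  — shift
  I2: { [B' → B .] }  — accept
  I3: { [B → Y . ;] }  — shift
  I4: { [B → y . E], [E → . y B], [Y → y . -] }  — shift
  I5: { [Y → y - .] }  — reduce
  I6: { [B → y E .] }  — reduce
  I7: { [B → . Y ;], [B → . y E], [E → y . B], [Y → . - Y B], [Y → . y -] }  — shift
  I8: { [E → y B .] }  — reduce
  I9: { [B → Y ; .] }  — reduce
  I10: { [B → . Y ;], [B → . y E], [Y → - Y . B], [Y → . - Y B], [Y → . y -] }  — shift
  I11: { [Y → y . -] }  — shift
  I12: { [Y → - Y B .] }  — reduce

Every state is either a pure shift/goto state or contains exactly one complete item and nothing to shift — no conflicts. The grammar is LR(0).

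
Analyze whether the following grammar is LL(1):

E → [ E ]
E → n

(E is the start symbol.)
A grammar is LL(1) if for each non-terminal N with multiple productions, the predict sets of those productions are pairwise disjoint, where PREDICT(N → α) = (FIRST(α) \ {ε}) ∪ (FOLLOW(N) if α ⇒* ε).

For E:
  PREDICT(E → '[' E ']') = { '[' }
  PREDICT(E → n) = { 'n' }

All predict sets are disjoint. The grammar IS LL(1).

Answer: Yes, the grammar is LL(1).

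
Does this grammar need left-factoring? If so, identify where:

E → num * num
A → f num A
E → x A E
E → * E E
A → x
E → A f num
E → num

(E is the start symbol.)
Left-factoring is needed when two productions for the same non-terminal
share a common prefix on the right-hand side.

Productions for E:
  E → num * num
  E → x A E
  E → * E E
  E → A f num
  E → num
Productions for A:
  A → f num A
  A → x

Found common prefix 'num' in productions for E

Answer: Yes, E has productions with common prefix 'num'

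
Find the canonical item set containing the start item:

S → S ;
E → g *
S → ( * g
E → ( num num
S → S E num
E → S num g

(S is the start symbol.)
{ [S → . ( * g], [S → . S ;], [S → . S E num], [S' → . S] }

First, augment the grammar with S' → S
I₀ = CLOSURE({ [S' → . S] }):
  [S' → . S] has the dot before S: add [S → . S ;], [S → . ( * g], [S → . S E num]
No further items can be added.

I₀ = { [S → . ( * g], [S → . S ;], [S → . S E num], [S' → . S] }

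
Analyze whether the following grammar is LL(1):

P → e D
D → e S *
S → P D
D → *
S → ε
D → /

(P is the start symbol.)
A grammar is LL(1) if for each non-terminal N with multiple productions, the predict sets of those productions are pairwise disjoint, where PREDICT(N → α) = (FIRST(α) \ {ε}) ∪ (FOLLOW(N) if α ⇒* ε).

Relevant sets:
  FIRST(P) = { 'e' }
  FOLLOW(S) = { '*' }

For D:
  PREDICT(D → e S '*') = { 'e' }
  PREDICT(D → '*') = { '*' }
  PREDICT(D → '/') = { '/' }
For S:
  PREDICT(S → P D) = { 'e' }
  PREDICT(S → ε) = { '*' }
P has a single production, so nothing to check there.

All predict sets are disjoint. The grammar IS LL(1).

Answer: Yes, the grammar is LL(1).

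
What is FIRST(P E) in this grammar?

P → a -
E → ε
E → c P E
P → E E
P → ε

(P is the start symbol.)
{ 'a', 'c', ε }

FIRST sets of the non-terminals involved (from the grammar, by fixed-point iteration):
  FIRST(P) = { 'a', 'c', ε }
  FIRST(E) = { 'c', ε }

To compute FIRST(P E), process the symbols left to right:
Symbol P is a non-terminal. Add FIRST(P) \ {ε} = { 'a', 'c' }
P is nullable (ε ∈ FIRST(P)), continue to the next symbol.
Symbol E is a non-terminal. Add FIRST(E) \ {ε} = { 'c' }
E is nullable (ε ∈ FIRST(E)), continue to the next symbol.
All symbols are nullable, so ε is in the result.
FIRST(P E) = { 'a', 'c', ε }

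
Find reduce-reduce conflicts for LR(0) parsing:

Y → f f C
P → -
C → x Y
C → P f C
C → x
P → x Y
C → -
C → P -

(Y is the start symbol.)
Yes — I4: [C → - .] vs [P → - .]; I8: [C → x Y .] vs [P → x Y .]

Augment with Y' → Y and build the canonical LR(0) collection (I0 = CLOSURE({[Y' → . Y]}), then GOTO on every symbol after a dot until no new states appear). It has 12 states:
  I0: { [Y → . f f C], [Y' → . Y] }  — shift
  I1: { [Y' → Y .] }  — accept
  I2: { [Y → f . f C] }  — shift
  I3: { [C → . -], [C → . P -], [C → . P f C], [C → . x Y], [C → . x], [P → . -], [P → . x Y], [Y → f f . C] }  — shift
  I4: { [C → - .], [P → - .] }  — 2 reduces
  I5: { [Y → f f C .] }  — reduce
  I6: { [C → P . -], [C → P . f C] }  — shift
  I7: { [C → x . Y], [C → x .], [P → x . Y], [Y → . f f C] }  — shift, reduce
  I8: { [C → x Y .], [P → x Y .] }  — 2 reduces
  I9: { [C → P - .] }  — reduce
  I10: { [C → . -], [C → . P -], [C → . P f C], [C → . x Y], [C → . x], [C → P f . C], [P → . -], [P → . x Y] }  — shift
  I11: { [C → P f C .] }  — reduce

I4 contains complete items [C → - .], [P → - .] — reduce-reduce conflict.
I8 contains complete items [C → x Y .], [P → x Y .] — reduce-reduce conflict.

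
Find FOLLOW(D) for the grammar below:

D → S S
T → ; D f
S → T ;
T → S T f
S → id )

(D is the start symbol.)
To compute FOLLOW(D), find every occurrence of D on a right-hand side N → α D β: add FIRST(β) \ {ε}, and if β is empty or nullable also add FOLLOW(N). Iterate to a fixed point.

D is the start symbol, so $ ∈ FOLLOW(D).
In T → ; D f: D is followed by f, add FIRST(f) \ {ε} = { 'f' }

Taking the union: FOLLOW(D) = { $, 'f' }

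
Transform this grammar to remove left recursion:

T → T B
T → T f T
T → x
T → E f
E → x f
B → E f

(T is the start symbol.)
T → x T'
T → E f T'
T' → B T'
T' → f T T'
T' → ε
E → x f
B → E f

T is directly left-recursive. The standard transformation for
  A → A α₁ | ... | A α_m | β₁ | ... | β_n
is
  A  → β₁ A' | ... | β_n A'
  A' → α₁ A' | ... | α_m A' | ε

T → x becomes T → x T'
T → E f becomes T → E f T'
T → T B becomes T' → B T'
T → T f T becomes T' → f T T'
Add T' → ε

Productions for other non-terminals are unchanged:
  E → x f
  B → E f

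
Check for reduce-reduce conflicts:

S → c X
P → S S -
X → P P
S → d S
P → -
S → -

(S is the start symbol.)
Yes — I6: [P → - .] vs [S → - .]

A reduce-reduce conflict occurs when an LR(0) state has two complete items [A → α .] and [B → β .] — both call for a reduction, and with no lookahead the parser cannot choose between them.

Augment with S' → S and build the canonical LR(0) collection (I0 = CLOSURE({[S' → . S]}), then GOTO on every symbol after a dot until no new states appear). It has 13 states:
  I0: { [S → . -], [S → . c X], [S → . d S], [S' → . S] }  — shift
  I1: { [S → - .] }  — reduce
  I2: { [S' → S .] }  — accept
  I3: { [P → . -], [P → . S S -], [S → . -], [S → . c X], [S → . d S], [S → c . X], [X → . P P] }  — shift
  I4: { [S → . -], [S → . c X], [S → . d S], [S → d . S] }  — shift
  I5: { [S → d S .] }  — reduce
  I6: { [P → - .], [S → - .] }  — 2 reduces
  I7: { [P → . -], [P → . S S -], [S → . -], [S → . c X], [S → . d S], [X → P . P] }  — shift
  I8: { [P → S . S -], [S → . -], [S → . c X], [S → . d S] }  — shift
  I9: { [S → c X .] }  — reduce
  I10: { [P → S S . -] }  — shift
  I11: { [P → S S - .] }  — reduce
  I12: { [X → P P .] }  — reduce

I6 contains complete items [P → - .], [S → - .] — reduce-reduce conflict.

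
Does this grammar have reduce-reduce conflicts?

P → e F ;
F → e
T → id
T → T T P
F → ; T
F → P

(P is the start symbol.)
Augment with P' → P and build the canonical LR(0) collection (I0 = CLOSURE({[P' → . P]}), then GOTO on every symbol after a dot until no new states appear). It has 12 states:
  I0: { [P → . e F ;], [P' → . P] }  — shift
  I1: { [P' → P .] }  — accept
  I2: { [F → . ; T], [F → . P], [F → . e], [P → . e F ;], [P → e . F ;] }  — shift
  I3: { [F → ; . T], [T → . T T P], [T → . id] }  — shift
  I4: { [P → e F . ;] }  — shift
  I5: { [F → P .] }  — reduce
  I6: { [F → . ; T], [F → . P], [F → . e], [F → e .], [P → . e F ;], [P → e . F ;] }  — shift, reduce
  I7: { [P → e F ; .] }  — reduce
  I8: { [F → ; T .], [T → . T T P], [T → . id], [T → T . T P] }  — shift, reduce
  I9: { [T → id .] }  — reduce
  I10: { [P → . e F ;], [T → . T T P], [T → . id], [T → T . T P], [T → T T . P] }  — shift
  I11: { [T → T T P .] }  — reduce

No state contains more than one complete item.

Answer: No reduce-reduce conflicts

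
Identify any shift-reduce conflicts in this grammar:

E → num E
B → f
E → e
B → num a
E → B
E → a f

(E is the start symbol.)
A shift-reduce conflict occurs when an LR(0) state has both:
  - a complete (reduce) item [A → α .] (dot at the end), and
  - a shift item [B → β . c γ] (dot before a terminal).

Augment with E' → E and build the canonical LR(0) collection (I0 = CLOSURE({[E' → . E]}), then GOTO on every symbol after a dot until no new states appear). It has 10 states:
  I0: { [B → . f], [B → . num a], [E → . B], [E → . a f], [E → . e], [E → . num E], [E' → . E] }  — shift
  I1: { [E → B .] }  — reduce
  I2: { [E' → E .] }  — accept
  I3: { [E → a . f] }  — shift
  I4: { [E → e .] }  — reduce
  I5: { [B → f .] }  — reduce
  I6: { [B → . f], [B → . num a], [B → num . a], [E → . B], [E → . a f], [E → . e], [E → . num E], [E → num . E] }  — shift
  I7: { [E → num E .] }  — reduce
  I8: { [B → num a .], [E → a . f] }  — shift, reduce
  I9: { [E → a f .] }  — reduce

I8 contains reduce item [B → num a .] and shift item [E → a . f] — shift-reduce conflict.

Answer: Yes — I8: [B → num a .] vs [E → a . f]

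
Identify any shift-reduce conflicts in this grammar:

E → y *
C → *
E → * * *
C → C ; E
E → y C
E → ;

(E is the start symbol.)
Augment with E' → E and build the canonical LR(0) collection (I0 = CLOSURE({[E' → . E]}), then GOTO on every symbol after a dot until no new states appear). It has 11 states:
  I0: { [E → . * * *], [E → . ;], [E → . y *], [E → . y C], [E' → . E] }  — shift
  I1: { [E → * . * *] }  — shift
  I2: { [E → ; .] }  — reduce
  I3: { [E' → E .] }  — accept
  I4: { [C → . *], [C → . C ; E], [E → y . *], [E → y . C] }  — shift
  I5: { [C → * .], [E → y * .] }  — 2 reduces
  I6: { [C → C . ; E], [E → y C .] }  — shift, reduce
  I7: { [C → C ; . E], [E → . * * *], [E → . ;], [E → . y *], [E → . y C] }  — shift
  I8: { [C → C ; E .] }  — reduce
  I9: { [E → * * . *] }  — shift
  I10: { [E → * * * .] }  — reduce

I6 contains reduce item [E → y C .] and shift item [C → C . ; E] — shift-reduce conflict.

Answer: Yes — I6: [E → y C .] vs [C → C . ; E]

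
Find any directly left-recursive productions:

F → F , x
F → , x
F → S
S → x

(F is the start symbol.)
Direct left recursion occurs when N → N α for some non-terminal N (the right-hand side begins with the left-hand side itself).

F → F , x: LEFT RECURSIVE (starts with F)
F → , x: starts with ','
F → S: starts with S
S → x: starts with x

The grammar has direct left recursion on: F.

Answer: Yes, F is left-recursive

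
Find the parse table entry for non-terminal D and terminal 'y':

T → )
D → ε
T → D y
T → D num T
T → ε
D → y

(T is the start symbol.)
D → ε, D → y

To find M[D, 'y'], we find productions for D where 'y' is in the predict set (PREDICT(N → α) = (FIRST(α) \ {ε}) ∪ (FOLLOW(N) if α ⇒* ε)).

Relevant sets:
  FOLLOW(D) = { 'num', 'y' }

D → ε: PREDICT = { 'num', 'y' }
  'y' is in predict set, so this production goes in M[D, 'y']
D → y: PREDICT = { 'y' }
  'y' is in predict set, so this production goes in M[D, 'y']

M[D, 'y'] = D → ε, D → y  (a multiply-defined cell — the grammar is not LL(1))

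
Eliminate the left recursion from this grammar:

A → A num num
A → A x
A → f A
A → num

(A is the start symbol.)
A → f A A'
A → num A'
A' → num num A'
A' → x A'
A' → ε

A is directly left-recursive. The standard transformation for
  A → A α₁ | ... | A α_m | β₁ | ... | β_n
is
  A  → β₁ A' | ... | β_n A'
  A' → α₁ A' | ... | α_m A' | ε

A → f A becomes A → f A A'
A → num becomes A → num A'
A → A num num becomes A' → num num A'
A → A x becomes A' → x A'
Add A' → ε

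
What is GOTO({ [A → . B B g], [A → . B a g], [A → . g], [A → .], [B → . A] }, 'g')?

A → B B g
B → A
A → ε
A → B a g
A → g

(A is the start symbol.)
{ [A → g .] }

GOTO(I, 'g') = CLOSURE({ [A → αX.β] : [A → α.Xβ] ∈ I, X = 'g' })

Items with dot before 'g', with the dot advanced:
  [A → . g] → [A → g .]
Closure adds nothing (no advanced item has the dot before a non-terminal).

GOTO = { [A → g .] }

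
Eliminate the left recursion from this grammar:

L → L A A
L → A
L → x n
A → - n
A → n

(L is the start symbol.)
L is directly left-recursive. The standard transformation for
  A → A α₁ | ... | A α_m | β₁ | ... | β_n
is
  A  → β₁ A' | ... | β_n A'
  A' → α₁ A' | ... | α_m A' | ε

L → A becomes L → A L'
L → x n becomes L → x n L'
L → L A A becomes L' → A A L'
Add L' → ε

Productions for other non-terminals are unchanged:
  A → - n
  A → n

Resulting grammar:
L → A L'
L → x n L'
L' → A A L'
L' → ε
A → - n
A → n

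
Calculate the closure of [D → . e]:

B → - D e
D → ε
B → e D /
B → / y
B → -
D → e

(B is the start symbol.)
{ [D → . e] }

To compute CLOSURE, for each item [A → α.Bβ] where B is a non-terminal, add [B → .γ] for all productions B → γ; repeat for the newly added items until nothing changes.

Start with: [D → . e]
The dot precedes the terminal e, so nothing is added.

CLOSURE = { [D → . e] }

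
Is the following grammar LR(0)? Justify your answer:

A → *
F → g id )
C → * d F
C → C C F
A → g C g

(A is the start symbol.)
A grammar is LR(0) if no state in the canonical LR(0) collection has:
  - both a shift item (dot before a terminal) and a complete item (shift-reduce conflict), or
  - two or more complete items (reduce-reduce conflict; the accept item [A' → A .] counts as a complete item here).

Augment with A' → A and build the canonical LR(0) collection (I0 = CLOSURE({[A' → . A]}), then GOTO on every symbol after a dot until no new states appear). It has 14 states:
  I0: { [A → . *], [A → . g C g], [A' → . A] }  — shift
  I1: { [A → * .] }  — reduce
  I2: { [A' → A .] }  — accept
  I3: { [A → g . C g], [C → . * d F], [C → . C C F] }  — shift
  I4: { [C → * . d F] }  — shift
  I5: { [A → g C . g], [C → . * d F], [C → . C C F], [C → C . C F] }  — shift
  I6: { [C → . * d F], [C → . C C F], [C → C . C F], [C → C C . F], [F → . g id )] }  — shift
  I7: { [A → g C g .] }  — reduce
  I8: { [C → C C F .] }  — reduce
  I9: { [F → g . id )] }  — shift
  I10: { [F → g id . )] }  — shift
  I11: { [F → g id ) .] }  — reduce
  I12: { [C → * d . F], [F → . g id )] }  — shift
  I13: { [C → * d F .] }  — reduce

Every state is either a pure shift/goto state or contains exactly one complete item and nothing to shift — no conflicts. The grammar is LR(0).

Answer: Yes, the grammar is LR(0)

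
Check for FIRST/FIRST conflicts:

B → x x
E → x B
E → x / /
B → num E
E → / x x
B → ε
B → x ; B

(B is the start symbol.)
Yes. B → x x / B → x ';' B on { 'x' }; E → x B / E → x '/' '/' on { 'x' }

A FIRST/FIRST conflict occurs when two productions N → α and N → β for the same non-terminal have FIRST(α) ∩ FIRST(β) ≠ ∅ (with ε ∈ FIRST of a nullable right-hand side, so two nullable alternatives also conflict).

Productions for B:
  B → x x: FIRST = { 'x' }
  B → num E: FIRST = { 'num' }
  B → ε: FIRST = { ε }
  B → x ; B: FIRST = { 'x' }
Productions for E:
  E → x B: FIRST = { 'x' }
  E → x / /: FIRST = { 'x' }
  E → / x x: FIRST = { '/' }

Conflict for B: B → x x and B → x ; B
  Overlap: { 'x' }
Conflict for E: E → x B and E → x / /
  Overlap: { 'x' }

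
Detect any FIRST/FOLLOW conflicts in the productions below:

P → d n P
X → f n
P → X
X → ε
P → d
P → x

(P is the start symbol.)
No FIRST/FOLLOW conflicts.

Nullable non-terminals: P, X.
FIRST sets used below: FIRST(X) = { 'f', ε }

P: nullable alternative(s) P → X; FOLLOW(P) = { $ }
  P → d n P: FIRST \ {ε} = { 'd' } — disjoint from FOLLOW(P)
  P → X: FIRST \ {ε} = { 'f' } — this is the only nullable alternative, skip
  P → d: FIRST \ {ε} = { 'd' } — disjoint from FOLLOW(P)
  P → x: FIRST \ {ε} = { 'x' } — disjoint from FOLLOW(P)

X: nullable alternative(s) X → ε; FOLLOW(X) = { $ }
  X → f n: FIRST \ {ε} = { 'f' } — disjoint from FOLLOW(X)
  X → ε: FIRST \ {ε} = { } — this is the only nullable alternative, skip

No FIRST/FOLLOW conflicts found.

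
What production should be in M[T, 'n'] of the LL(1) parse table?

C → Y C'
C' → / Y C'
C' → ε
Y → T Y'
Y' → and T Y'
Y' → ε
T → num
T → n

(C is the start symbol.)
T → n

To find M[T, 'n'], we find productions for T where 'n' is in the predict set (PREDICT(N → α) = (FIRST(α) \ {ε}) ∪ (FOLLOW(N) if α ⇒* ε)).

T → num: PREDICT = { 'num' }
T → n: PREDICT = { 'n' }
  'n' is in predict set, so this production goes in M[T, 'n']

M[T, 'n'] = T → n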